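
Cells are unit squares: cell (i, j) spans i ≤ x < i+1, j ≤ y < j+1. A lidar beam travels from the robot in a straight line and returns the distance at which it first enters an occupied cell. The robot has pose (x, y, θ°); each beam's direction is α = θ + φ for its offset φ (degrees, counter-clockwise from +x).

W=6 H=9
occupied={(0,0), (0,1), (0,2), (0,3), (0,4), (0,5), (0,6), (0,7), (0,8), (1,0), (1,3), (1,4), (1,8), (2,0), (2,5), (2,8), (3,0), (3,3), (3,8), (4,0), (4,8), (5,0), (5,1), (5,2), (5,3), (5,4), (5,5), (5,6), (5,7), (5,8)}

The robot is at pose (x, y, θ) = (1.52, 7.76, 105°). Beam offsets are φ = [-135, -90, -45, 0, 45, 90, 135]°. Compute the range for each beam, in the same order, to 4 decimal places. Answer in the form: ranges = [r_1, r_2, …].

beam 1: φ=-135°, α=330°
  d=(0.8660,-0.5000)  start (1,7)  tX=0.5543 tY=1.5200  stride 1/|dx|=1.1547 1/|dy|=2.0000
    cross x-line → (2,7), t=0.5543
    cross y-line → (2,6), t=1.5200
    cross x-line → (3,6), t=1.7090
    cross x-line → (4,6), t=2.8637
    cross y-line → (4,5), t=3.5200
    cross x-line → (5,5), t=4.0184 (wall)
  → r_1 = 4.0184
beam 2: φ=-90°, α=15°
  d=(0.9659,0.2588)  start (1,7)  tX=0.4969 tY=0.9273  stride 1/|dx|=1.0353 1/|dy|=3.8637
    cross x-line → (2,7), t=0.4969
    cross y-line → (2,8), t=0.9273 (wall)
  → r_2 = 0.9273
beam 3: φ=-45°, α=60°
  d=(0.5000,0.8660)  start (1,7)  tX=0.9600 tY=0.2771  stride 1/|dx|=2.0000 1/|dy|=1.1547
    cross y-line → (1,8), t=0.2771 (wall)
  → r_3 = 0.2771
beam 4: φ=0°, α=105°
  d=(-0.2588,0.9659)  start (1,7)  tX=2.0091 tY=0.2485  stride 1/|dx|=3.8637 1/|dy|=1.0353
    cross y-line → (1,8), t=0.2485 (wall)
  → r_4 = 0.2485
beam 5: φ=45°, α=150°
  d=(-0.8660,0.5000)  start (1,7)  tX=0.6004 tY=0.4800  stride 1/|dx|=1.1547 1/|dy|=2.0000
    cross y-line → (1,8), t=0.4800 (wall)
  → r_5 = 0.4800
beam 6: φ=90°, α=195°
  d=(-0.9659,-0.2588)  start (1,7)  tX=0.5383 tY=2.9364  stride 1/|dx|=1.0353 1/|dy|=3.8637
    cross x-line → (0,7), t=0.5383 (wall)
  → r_6 = 0.5383
beam 7: φ=135°, α=240°
  d=(-0.5000,-0.8660)  start (1,7)  tX=1.0400 tY=0.8776  stride 1/|dx|=2.0000 1/|dy|=1.1547
    cross y-line → (1,6), t=0.8776
    cross x-line → (0,6), t=1.0400 (wall)
  → r_7 = 1.0400

ranges = [4.0184, 0.9273, 0.2771, 0.2485, 0.4800, 0.5383, 1.0400]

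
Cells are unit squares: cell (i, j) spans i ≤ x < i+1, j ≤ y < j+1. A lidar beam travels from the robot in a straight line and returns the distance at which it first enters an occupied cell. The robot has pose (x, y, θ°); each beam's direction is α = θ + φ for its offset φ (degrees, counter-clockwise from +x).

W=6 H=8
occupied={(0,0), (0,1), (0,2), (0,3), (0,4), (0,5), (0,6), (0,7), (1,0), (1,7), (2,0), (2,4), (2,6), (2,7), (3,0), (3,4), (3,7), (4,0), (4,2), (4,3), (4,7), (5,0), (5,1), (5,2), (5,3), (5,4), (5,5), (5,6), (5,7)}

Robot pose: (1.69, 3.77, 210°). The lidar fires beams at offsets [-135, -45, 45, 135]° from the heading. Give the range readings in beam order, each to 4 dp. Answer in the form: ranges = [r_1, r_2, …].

beam 1: φ=-135°, α=75°
  direction (0.2588, 0.9659); cell (1,3); t to first gridline: x 1.1977, y 0.2381 (then +3.8637 / +1.0353)
    (1,4) via y @ 0.2381
    (2,4) via x @ 1.1977  # hit
  → r_1 = 1.1977
beam 2: φ=-45°, α=165°
  direction (-0.9659, 0.2588); cell (1,3); t to first gridline: x 0.7143, y 0.8887 (then +1.0353 / +3.8637)
    (0,3) via x @ 0.7143  # hit
  → r_2 = 0.7143
beam 3: φ=45°, α=255°
  direction (-0.2588, -0.9659); cell (1,3); t to first gridline: x 2.6660, y 0.7972 (then +3.8637 / +1.0353)
    (1,2) via y @ 0.7972
    (1,1) via y @ 1.8324
    (0,1) via x @ 2.6660  # hit
  → r_3 = 2.6660
beam 4: φ=135°, α=345°
  direction (0.9659, -0.2588); cell (1,3); t to first gridline: x 0.3209, y 2.9751 (then +1.0353 / +3.8637)
    (2,3) via x @ 0.3209
    (3,3) via x @ 1.3562
    (4,3) via x @ 2.3915  # hit
  → r_4 = 2.3915

ranges = [1.1977, 0.7143, 2.6660, 2.3915]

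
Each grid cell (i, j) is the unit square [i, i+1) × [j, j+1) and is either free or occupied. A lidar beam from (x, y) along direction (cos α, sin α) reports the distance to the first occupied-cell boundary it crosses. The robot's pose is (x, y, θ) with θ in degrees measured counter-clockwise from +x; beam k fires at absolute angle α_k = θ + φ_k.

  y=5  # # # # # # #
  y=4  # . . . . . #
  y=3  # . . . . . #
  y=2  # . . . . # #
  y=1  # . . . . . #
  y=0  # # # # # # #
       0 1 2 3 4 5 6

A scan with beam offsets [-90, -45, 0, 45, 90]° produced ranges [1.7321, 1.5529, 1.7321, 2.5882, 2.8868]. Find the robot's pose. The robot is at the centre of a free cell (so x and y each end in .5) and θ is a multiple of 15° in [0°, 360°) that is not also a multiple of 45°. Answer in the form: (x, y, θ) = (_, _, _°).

The pose lattice has 19·16 = 304 candidates. Test each by forward raycasting.
  (5.5, 4.5, 210°): beam 1 = 0.5774 ≠ 1.7321 ✗
  (4.5, 3.5, 165°): beam 1 = 1.5529 ≠ 1.7321 ✗
  (1.5, 1.5, 300°): beam 1 = 0.5774 ≠ 1.7321 ✗
  (5.5, 1.5, 105°): beam 1 = 0.5176 ≠ 1.7321 ✗
  (2.5, 4.5, 345°): beam 1 = 3.6235 ≠ 1.7321 ✗
  …
  (2.5, 3.5, 210°): r_1=1.7321, r_2=1.5529, r_3=1.7321, r_4=2.5882, r_5=2.8868 — all match ✓
Unique over the lattice → pose = (2.5, 3.5, 210°).

(x, y, θ) = (2.5, 3.5, 210°)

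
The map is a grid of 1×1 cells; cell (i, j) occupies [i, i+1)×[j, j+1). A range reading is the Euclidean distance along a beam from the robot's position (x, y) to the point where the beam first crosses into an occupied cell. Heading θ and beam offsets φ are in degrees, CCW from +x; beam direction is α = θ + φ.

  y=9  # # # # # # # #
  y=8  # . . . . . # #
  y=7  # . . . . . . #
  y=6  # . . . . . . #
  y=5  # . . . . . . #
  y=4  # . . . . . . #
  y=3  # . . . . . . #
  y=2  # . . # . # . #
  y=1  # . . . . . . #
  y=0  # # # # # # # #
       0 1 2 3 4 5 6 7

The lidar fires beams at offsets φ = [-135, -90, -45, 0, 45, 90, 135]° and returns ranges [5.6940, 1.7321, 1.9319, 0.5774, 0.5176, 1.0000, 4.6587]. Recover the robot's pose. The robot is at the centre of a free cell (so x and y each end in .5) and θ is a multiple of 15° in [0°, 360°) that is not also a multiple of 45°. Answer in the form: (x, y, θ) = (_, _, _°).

The pose lattice has 45·16 = 720 candidates. Test each by forward raycasting.
  (1.5, 4.5, 75°): beam 1 = 4.0415 ≠ 5.6940 ✗
  (6.5, 1.5, 255°): beam 1 = 1.0000 ≠ 5.6940 ✗
  (4.5, 4.5, 15°): beam 1 = 1.7321 ≠ 5.6940 ✗
  (2.5, 2.5, 300°): beam 1 = 1.5529 ≠ 5.6940 ✗
  (1.5, 4.5, 240°): beam 1 = 1.9319 ≠ 5.6940 ✗
  …
  (6.5, 4.5, 330°): r_1=5.6940, r_2=1.7321, r_3=1.9319, r_4=0.5774, r_5=0.5176, r_6=1.0000, r_7=4.6587 — all match ✓
Unique over the lattice → pose = (6.5, 4.5, 330°).

(x, y, θ) = (6.5, 4.5, 330°)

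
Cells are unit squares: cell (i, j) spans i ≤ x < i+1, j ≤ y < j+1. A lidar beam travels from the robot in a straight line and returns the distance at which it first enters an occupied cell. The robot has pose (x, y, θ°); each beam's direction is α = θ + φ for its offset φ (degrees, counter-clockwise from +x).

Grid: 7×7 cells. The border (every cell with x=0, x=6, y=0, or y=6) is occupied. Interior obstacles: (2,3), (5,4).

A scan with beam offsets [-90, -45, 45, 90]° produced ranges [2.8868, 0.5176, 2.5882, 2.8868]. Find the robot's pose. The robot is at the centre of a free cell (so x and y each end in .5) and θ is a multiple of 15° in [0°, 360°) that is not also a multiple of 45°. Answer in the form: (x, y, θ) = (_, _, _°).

Enumerate (i+0.5, j+0.5, θ) over the 23 free cells and 16 admissible headings. For each, cast all 4 beams and compare to the given ranges.
  (4.5, 3.5, 75°): beam 1 = 1.5529 ≠ 2.8868 ✗
  (3.5, 5.5, 210°): beam 1 = 0.5774 ≠ 2.8868 ✗
  (5.5, 3.5, 105°): beam 1 = 0.5176 ≠ 2.8868 ✗
  (4.5, 4.5, 300°): beam 1 = 1.7321 ≠ 2.8868 ✗
  …
  (3.5, 3.5, 210°): r_1=2.8868, r_2=0.5176, r_3=2.5882, r_4=2.8868 — all match ✓
Unique over the lattice → pose = (3.5, 3.5, 210°).

(x, y, θ) = (3.5, 3.5, 210°)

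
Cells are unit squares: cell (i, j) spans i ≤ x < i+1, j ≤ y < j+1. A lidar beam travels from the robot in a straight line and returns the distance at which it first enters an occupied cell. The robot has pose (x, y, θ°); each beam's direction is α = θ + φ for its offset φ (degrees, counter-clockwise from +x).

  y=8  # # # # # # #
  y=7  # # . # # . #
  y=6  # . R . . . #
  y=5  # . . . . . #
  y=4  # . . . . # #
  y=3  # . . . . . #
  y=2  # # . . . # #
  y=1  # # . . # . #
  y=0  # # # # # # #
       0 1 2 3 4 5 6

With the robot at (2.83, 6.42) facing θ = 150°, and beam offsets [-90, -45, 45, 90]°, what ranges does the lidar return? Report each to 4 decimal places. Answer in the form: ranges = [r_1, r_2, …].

ranges = [0.6697, 1.6357, 1.8946, 3.6600]

beam 1: φ=-90°, α=60°
  direction (0.5000, 0.8660); cell (2,6); t to first gridline: x 0.3400, y 0.6697 (then +2.0000 / +1.1547)
    (3,6) via x @ 0.3400
    (3,7) via y @ 0.6697  # hit
  → r_1 = 0.6697
beam 2: φ=-45°, α=105°
  direction (-0.2588, 0.9659); cell (2,6); t to first gridline: x 3.2069, y 0.6005 (then +3.8637 / +1.0353)
    (2,7) via y @ 0.6005
    (2,8) via y @ 1.6357  # hit
  → r_2 = 1.6357
beam 3: φ=45°, α=195°
  direction (-0.9659, -0.2588); cell (2,6); t to first gridline: x 0.8593, y 1.6228 (then +1.0353 / +3.8637)
    (1,6) via x @ 0.8593
    (1,5) via y @ 1.6228
    (0,5) via x @ 1.8946  # hit
  → r_3 = 1.8946
beam 4: φ=90°, α=240°
  direction (-0.5000, -0.8660); cell (2,6); t to first gridline: x 1.6600, y 0.4850 (then +2.0000 / +1.1547)
    (2,5) via y @ 0.4850
    (2,4) via y @ 1.6397
    (1,4) via x @ 1.6600
    (1,3) via y @ 2.7944
    (0,3) via x @ 3.6600  # hit
  → r_4 = 3.6600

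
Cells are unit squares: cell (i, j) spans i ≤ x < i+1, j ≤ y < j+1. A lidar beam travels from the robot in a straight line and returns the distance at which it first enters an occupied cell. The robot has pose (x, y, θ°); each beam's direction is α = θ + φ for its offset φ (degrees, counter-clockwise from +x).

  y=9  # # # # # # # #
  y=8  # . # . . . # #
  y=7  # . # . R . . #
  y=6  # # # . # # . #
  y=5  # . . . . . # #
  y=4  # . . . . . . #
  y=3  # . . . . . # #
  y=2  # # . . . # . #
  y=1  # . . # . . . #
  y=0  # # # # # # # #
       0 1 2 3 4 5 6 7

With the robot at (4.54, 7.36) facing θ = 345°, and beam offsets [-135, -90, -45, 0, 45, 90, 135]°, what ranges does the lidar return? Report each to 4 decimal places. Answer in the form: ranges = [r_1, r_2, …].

ranges = [1.7782, 0.3727, 0.4157, 1.3909, 1.6859, 1.6979, 1.8937]

beam 1: φ=-135°, α=210°
  cosα=-0.8660 sinα=-0.5000 | (4,7) | tMaxX 0.6235 tMaxY 0.7200 | tΔX 1.1547 tΔY 2.0000
    t=0.6235 [x] (3,7)
    t=0.7200 [y] (3,6)
    t=1.7782 [x] (2,6) — stop
  → r_1 = 1.7782
beam 2: φ=-90°, α=255°
  cosα=-0.2588 sinα=-0.9659 | (4,7) | tMaxX 2.0864 tMaxY 0.3727 | tΔX 3.8637 tΔY 1.0353
    t=0.3727 [y] (4,6) — stop
  → r_2 = 0.3727
beam 3: φ=-45°, α=300°
  cosα=0.5000 sinα=-0.8660 | (4,7) | tMaxX 0.9200 tMaxY 0.4157 | tΔX 2.0000 tΔY 1.1547
    t=0.4157 [y] (4,6) — stop
  → r_3 = 0.4157
beam 4: φ=0°, α=345°
  cosα=0.9659 sinα=-0.2588 | (4,7) | tMaxX 0.4762 tMaxY 1.3909 | tΔX 1.0353 tΔY 3.8637
    t=0.4762 [x] (5,7)
    t=1.3909 [y] (5,6) — stop
  → r_4 = 1.3909
beam 5: φ=45°, α=30°
  cosα=0.8660 sinα=0.5000 | (4,7) | tMaxX 0.5312 tMaxY 1.2800 | tΔX 1.1547 tΔY 2.0000
    t=0.5312 [x] (5,7)
    t=1.2800 [y] (5,8)
    t=1.6859 [x] (6,8) — stop
  → r_5 = 1.6859
beam 6: φ=90°, α=75°
  cosα=0.2588 sinα=0.9659 | (4,7) | tMaxX 1.7773 tMaxY 0.6626 | tΔX 3.8637 tΔY 1.0353
    t=0.6626 [y] (4,8)
    t=1.6979 [y] (4,9) — stop
  → r_6 = 1.6979
beam 7: φ=135°, α=120°
  cosα=-0.5000 sinα=0.8660 | (4,7) | tMaxX 1.0800 tMaxY 0.7390 | tΔX 2.0000 tΔY 1.1547
    t=0.7390 [y] (4,8)
    t=1.0800 [x] (3,8)
    t=1.8937 [y] (3,9) — stop
  → r_7 = 1.8937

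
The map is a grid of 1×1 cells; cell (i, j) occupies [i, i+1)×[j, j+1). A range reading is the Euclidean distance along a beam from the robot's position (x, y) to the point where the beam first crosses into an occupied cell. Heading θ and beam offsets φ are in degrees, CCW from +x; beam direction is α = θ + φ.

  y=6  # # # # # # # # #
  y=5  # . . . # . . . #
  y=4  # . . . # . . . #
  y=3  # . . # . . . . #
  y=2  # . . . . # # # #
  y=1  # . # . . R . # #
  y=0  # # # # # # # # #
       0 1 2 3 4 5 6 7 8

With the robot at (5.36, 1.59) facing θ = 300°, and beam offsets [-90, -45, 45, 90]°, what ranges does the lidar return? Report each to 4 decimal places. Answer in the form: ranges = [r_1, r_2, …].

ranges = [1.1800, 0.6108, 1.6979, 0.8200]

beam 1: φ=-90°, α=210°
  direction (-0.8660, -0.5000); cell (5,1); t to first gridline: x 0.4157, y 1.1800 (then +1.1547 / +2.0000)
    (4,1) via x @ 0.4157
    (4,0) via y @ 1.1800  # hit
  → r_1 = 1.1800
beam 2: φ=-45°, α=255°
  direction (-0.2588, -0.9659); cell (5,1); t to first gridline: x 1.3909, y 0.6108 (then +3.8637 / +1.0353)
    (5,0) via y @ 0.6108  # hit
  → r_2 = 0.6108
beam 3: φ=45°, α=345°
  direction (0.9659, -0.2588); cell (5,1); t to first gridline: x 0.6626, y 2.2796 (then +1.0353 / +3.8637)
    (6,1) via x @ 0.6626
    (7,1) via x @ 1.6979  # hit
  → r_3 = 1.6979
beam 4: φ=90°, α=30°
  direction (0.8660, 0.5000); cell (5,1); t to first gridline: x 0.7390, y 0.8200 (then +1.1547 / +2.0000)
    (6,1) via x @ 0.7390
    (6,2) via y @ 0.8200  # hit
  → r_4 = 0.8200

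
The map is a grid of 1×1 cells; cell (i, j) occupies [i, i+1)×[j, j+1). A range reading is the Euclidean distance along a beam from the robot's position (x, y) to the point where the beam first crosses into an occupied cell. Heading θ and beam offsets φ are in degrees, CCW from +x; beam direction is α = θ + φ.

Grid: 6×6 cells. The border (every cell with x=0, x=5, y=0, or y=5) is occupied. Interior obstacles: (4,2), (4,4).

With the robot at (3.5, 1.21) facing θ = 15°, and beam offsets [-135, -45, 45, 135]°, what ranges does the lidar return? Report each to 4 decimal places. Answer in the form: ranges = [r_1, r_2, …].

ranges = [0.2425, 0.4200, 1.0000, 2.8868]

beam 1: φ=-135°, α=240°
  d=(-0.5000,-0.8660)  start (3,1)  tX=1.0000 tY=0.2425  stride 1/|dx|=2.0000 1/|dy|=1.1547
    cross y-line → (3,0), t=0.2425 (wall)
  → r_1 = 0.2425
beam 2: φ=-45°, α=330°
  d=(0.8660,-0.5000)  start (3,1)  tX=0.5774 tY=0.4200  stride 1/|dx|=1.1547 1/|dy|=2.0000
    cross y-line → (3,0), t=0.4200 (wall)
  → r_2 = 0.4200
beam 3: φ=45°, α=60°
  d=(0.5000,0.8660)  start (3,1)  tX=1.0000 tY=0.9122  stride 1/|dx|=2.0000 1/|dy|=1.1547
    cross y-line → (3,2), t=0.9122
    cross x-line → (4,2), t=1.0000 (wall)
  → r_3 = 1.0000
beam 4: φ=135°, α=150°
  d=(-0.8660,0.5000)  start (3,1)  tX=0.5774 tY=1.5800  stride 1/|dx|=1.1547 1/|dy|=2.0000
    cross x-line → (2,1), t=0.5774
    cross y-line → (2,2), t=1.5800
    cross x-line → (1,2), t=1.7321
    cross x-line → (0,2), t=2.8868 (wall)
  → r_4 = 2.8868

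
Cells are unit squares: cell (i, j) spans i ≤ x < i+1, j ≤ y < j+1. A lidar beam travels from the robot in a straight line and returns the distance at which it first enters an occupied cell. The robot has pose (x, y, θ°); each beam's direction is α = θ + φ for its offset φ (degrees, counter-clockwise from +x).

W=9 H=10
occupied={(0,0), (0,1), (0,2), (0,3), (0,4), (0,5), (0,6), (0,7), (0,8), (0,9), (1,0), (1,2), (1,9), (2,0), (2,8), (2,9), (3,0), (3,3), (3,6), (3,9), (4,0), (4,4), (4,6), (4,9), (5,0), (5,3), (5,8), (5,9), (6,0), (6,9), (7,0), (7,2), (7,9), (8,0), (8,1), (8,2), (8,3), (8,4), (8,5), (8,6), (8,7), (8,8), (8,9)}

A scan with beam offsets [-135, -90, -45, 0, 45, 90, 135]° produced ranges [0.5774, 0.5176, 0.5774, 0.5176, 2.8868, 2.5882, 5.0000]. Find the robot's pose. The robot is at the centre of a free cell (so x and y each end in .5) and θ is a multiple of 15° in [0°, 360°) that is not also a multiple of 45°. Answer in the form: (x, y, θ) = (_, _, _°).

(x, y, θ) = (5.5, 4.5, 285°)

Enumerate (i+0.5, j+0.5, θ) over the 47 free cells and 16 admissible headings. For each, cast all 7 beams and compare to the given ranges.
  (6.5, 2.5, 330°): beam 1 = 5.6940 ≠ 0.5774 ✗
  (6.5, 3.5, 120°): beam 1 = 1.5529 ≠ 0.5774 ✗
  (2.5, 2.5, 75°): beam 1 = 1.7321 ≠ 0.5774 ✗
  (2.5, 1.5, 75°): beam 2 = 1.9319 ≠ 0.5176 ✗
  (5.5, 4.5, 30°): beam 1 = 0.5176 ≠ 0.5774 ✗
  …
  (5.5, 4.5, 285°): r_1=0.5774, r_2=0.5176, r_3=0.5774, r_4=0.5176, r_5=2.8868, r_6=2.5882, r_7=5.0000 — all match ✓
Only this pose fits every beam.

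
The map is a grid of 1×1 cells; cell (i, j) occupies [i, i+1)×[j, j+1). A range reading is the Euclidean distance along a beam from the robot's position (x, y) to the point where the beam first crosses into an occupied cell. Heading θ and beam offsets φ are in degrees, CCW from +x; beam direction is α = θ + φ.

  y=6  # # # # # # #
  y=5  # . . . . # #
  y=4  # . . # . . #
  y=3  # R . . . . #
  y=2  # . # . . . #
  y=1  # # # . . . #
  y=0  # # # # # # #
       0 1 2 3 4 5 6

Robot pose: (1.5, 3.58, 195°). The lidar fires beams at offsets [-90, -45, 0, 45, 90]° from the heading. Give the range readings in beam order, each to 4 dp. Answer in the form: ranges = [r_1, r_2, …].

beam 1: φ=-90°, α=105°
  dir = (cos 105°, sin 105°) = (-0.2588, 0.9659); from cell (1,3)
  next x-line at t=1.9319, next y-line at t=0.4348; Δt_x=3.8637, Δt_y=1.0353
    y: enter (1,4) at t=0.4348
    y: enter (1,5) at t=1.4701
    x: enter (0,5) at t=1.9319 ← occupied
  → r_1 = 1.9319
beam 2: φ=-45°, α=150°
  dir = (cos 150°, sin 150°) = (-0.8660, 0.5000); from cell (1,3)
  next x-line at t=0.5774, next y-line at t=0.8400; Δt_x=1.1547, Δt_y=2.0000
    x: enter (0,3) at t=0.5774 ← occupied
  → r_2 = 0.5774
beam 3: φ=0°, α=195°
  dir = (cos 195°, sin 195°) = (-0.9659, -0.2588); from cell (1,3)
  next x-line at t=0.5176, next y-line at t=2.2409; Δt_x=1.0353, Δt_y=3.8637
    x: enter (0,3) at t=0.5176 ← occupied
  → r_3 = 0.5176
beam 4: φ=45°, α=240°
  dir = (cos 240°, sin 240°) = (-0.5000, -0.8660); from cell (1,3)
  next x-line at t=1.0000, next y-line at t=0.6697; Δt_x=2.0000, Δt_y=1.1547
    y: enter (1,2) at t=0.6697
    x: enter (0,2) at t=1.0000 ← occupied
  → r_4 = 1.0000
beam 5: φ=90°, α=285°
  dir = (cos 285°, sin 285°) = (0.2588, -0.9659); from cell (1,3)
  next x-line at t=1.9319, next y-line at t=0.6005; Δt_x=3.8637, Δt_y=1.0353
    y: enter (1,2) at t=0.6005
    y: enter (1,1) at t=1.6357 ← occupied
  → r_5 = 1.6357

ranges = [1.9319, 0.5774, 0.5176, 1.0000, 1.6357]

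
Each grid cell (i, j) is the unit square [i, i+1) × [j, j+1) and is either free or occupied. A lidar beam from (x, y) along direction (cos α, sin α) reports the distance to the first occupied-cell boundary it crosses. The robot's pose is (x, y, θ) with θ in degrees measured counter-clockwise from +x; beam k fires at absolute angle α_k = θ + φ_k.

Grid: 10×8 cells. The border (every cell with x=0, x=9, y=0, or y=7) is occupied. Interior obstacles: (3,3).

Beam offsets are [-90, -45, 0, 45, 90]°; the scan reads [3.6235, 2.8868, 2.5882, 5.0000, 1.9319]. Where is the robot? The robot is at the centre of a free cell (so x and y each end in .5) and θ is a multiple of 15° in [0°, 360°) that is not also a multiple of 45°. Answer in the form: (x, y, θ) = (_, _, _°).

(x, y, θ) = (5.5, 4.5, 105°)

Enumerate (i+0.5, j+0.5, θ) over the 47 free cells and 16 admissible headings. For each, cast all 5 beams and compare to the given ranges.
  (1.5, 6.5, 105°): beam 1 = 1.9319 ≠ 3.6235 ✗
  (6.5, 3.5, 105°): beam 1 = 2.5882 ≠ 3.6235 ✗
  (2.5, 3.5, 105°): beam 1 = 0.5176 ≠ 3.6235 ✗
  (4.5, 4.5, 75°): beam 1 = 4.6587 ≠ 3.6235 ✗
  …
  (5.5, 4.5, 105°): r_1=3.6235, r_2=2.8868, r_3=2.5882, r_4=5.0000, r_5=1.9319 — all match ✓
Only this pose fits every beam.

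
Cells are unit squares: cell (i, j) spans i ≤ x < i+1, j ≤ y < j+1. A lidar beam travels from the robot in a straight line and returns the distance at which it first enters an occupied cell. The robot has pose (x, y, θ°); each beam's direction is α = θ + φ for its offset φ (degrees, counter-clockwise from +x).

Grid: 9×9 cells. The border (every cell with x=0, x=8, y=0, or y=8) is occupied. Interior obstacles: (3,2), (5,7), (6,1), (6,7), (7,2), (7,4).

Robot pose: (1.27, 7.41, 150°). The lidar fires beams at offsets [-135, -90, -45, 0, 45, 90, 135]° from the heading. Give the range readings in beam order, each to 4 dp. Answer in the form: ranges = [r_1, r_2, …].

ranges = [2.2796, 0.6813, 0.6108, 0.3118, 0.2795, 0.5400, 6.6361]

beam 1: φ=-135°, α=15°
  dir = (cos 15°, sin 15°) = (0.9659, 0.2588); from cell (1,7)
  next x-line at t=0.7558, next y-line at t=2.2796; Δt_x=1.0353, Δt_y=3.8637
    x: enter (2,7) at t=0.7558
    x: enter (3,7) at t=1.7910
    y: enter (3,8) at t=2.2796 ← occupied
  → r_1 = 2.2796
beam 2: φ=-90°, α=60°
  dir = (cos 60°, sin 60°) = (0.5000, 0.8660); from cell (1,7)
  next x-line at t=1.4600, next y-line at t=0.6813; Δt_x=2.0000, Δt_y=1.1547
    y: enter (1,8) at t=0.6813 ← occupied
  → r_2 = 0.6813
beam 3: φ=-45°, α=105°
  dir = (cos 105°, sin 105°) = (-0.2588, 0.9659); from cell (1,7)
  next x-line at t=1.0432, next y-line at t=0.6108; Δt_x=3.8637, Δt_y=1.0353
    y: enter (1,8) at t=0.6108 ← occupied
  → r_3 = 0.6108
beam 4: φ=0°, α=150°
  dir = (cos 150°, sin 150°) = (-0.8660, 0.5000); from cell (1,7)
  next x-line at t=0.3118, next y-line at t=1.1800; Δt_x=1.1547, Δt_y=2.0000
    x: enter (0,7) at t=0.3118 ← occupied
  → r_4 = 0.3118
beam 5: φ=45°, α=195°
  dir = (cos 195°, sin 195°) = (-0.9659, -0.2588); from cell (1,7)
  next x-line at t=0.2795, next y-line at t=1.5841; Δt_x=1.0353, Δt_y=3.8637
    x: enter (0,7) at t=0.2795 ← occupied
  → r_5 = 0.2795
beam 6: φ=90°, α=240°
  dir = (cos 240°, sin 240°) = (-0.5000, -0.8660); from cell (1,7)
  next x-line at t=0.5400, next y-line at t=0.4734; Δt_x=2.0000, Δt_y=1.1547
    y: enter (1,6) at t=0.4734
    x: enter (0,6) at t=0.5400 ← occupied
  → r_6 = 0.5400
beam 7: φ=135°, α=285°
  dir = (cos 285°, sin 285°) = (0.2588, -0.9659); from cell (1,7)
  next x-line at t=2.8205, next y-line at t=0.4245; Δt_x=3.8637, Δt_y=1.0353
    y: enter (1,6) at t=0.4245
    y: enter (1,5) at t=1.4597
    y: enter (1,4) at t=2.4950
    x: enter (2,4) at t=2.8205
    y: enter (2,3) at t=3.5303
    y: enter (2,2) at t=4.5656
    y: enter (2,1) at t=5.6008
    y: enter (2,0) at t=6.6361 ← occupied
  → r_7 = 6.6361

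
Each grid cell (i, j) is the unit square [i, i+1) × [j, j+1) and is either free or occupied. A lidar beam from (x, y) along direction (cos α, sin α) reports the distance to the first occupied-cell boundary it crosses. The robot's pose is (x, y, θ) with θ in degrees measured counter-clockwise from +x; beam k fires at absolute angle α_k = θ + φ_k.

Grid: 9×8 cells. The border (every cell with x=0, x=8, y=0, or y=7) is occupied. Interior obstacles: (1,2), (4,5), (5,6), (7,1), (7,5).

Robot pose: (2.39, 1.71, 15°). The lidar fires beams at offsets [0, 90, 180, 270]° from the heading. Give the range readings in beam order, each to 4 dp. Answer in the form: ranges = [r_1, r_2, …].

ranges = [5.8079, 5.3705, 1.4390, 0.7350]

beam 1: φ=0°, α=15°
  cosα=0.9659 sinα=0.2588 | (2,1) | tMaxX 0.6315 tMaxY 1.1205 | tΔX 1.0353 tΔY 3.8637
    t=0.6315 [x] (3,1)
    t=1.1205 [y] (3,2)
    t=1.6668 [x] (4,2)
    t=2.7021 [x] (5,2)
    t=3.7373 [x] (6,2)
    t=4.7726 [x] (7,2)
    t=4.9842 [y] (7,3)
    t=5.8079 [x] (8,3) — stop
  → r_1 = 5.8079
beam 2: φ=90°, α=105°
  cosα=-0.2588 sinα=0.9659 | (2,1) | tMaxX 1.5068 tMaxY 0.3002 | tΔX 3.8637 tΔY 1.0353
    t=0.3002 [y] (2,2)
    t=1.3355 [y] (2,3)
    t=1.5068 [x] (1,3)
    t=2.3708 [y] (1,4)
    t=3.4061 [y] (1,5)
    t=4.4413 [y] (1,6)
    t=5.3705 [x] (0,6) — stop
  → r_2 = 5.3705
beam 3: φ=180°, α=195°
  cosα=-0.9659 sinα=-0.2588 | (2,1) | tMaxX 0.4038 tMaxY 2.7432 | tΔX 1.0353 tΔY 3.8637
    t=0.4038 [x] (1,1)
    t=1.4390 [x] (0,1) — stop
  → r_3 = 1.4390
beam 4: φ=270°, α=285°
  cosα=0.2588 sinα=-0.9659 | (2,1) | tMaxX 2.3569 tMaxY 0.7350 | tΔX 3.8637 tΔY 1.0353
    t=0.7350 [y] (2,0) — stop
  → r_4 = 0.7350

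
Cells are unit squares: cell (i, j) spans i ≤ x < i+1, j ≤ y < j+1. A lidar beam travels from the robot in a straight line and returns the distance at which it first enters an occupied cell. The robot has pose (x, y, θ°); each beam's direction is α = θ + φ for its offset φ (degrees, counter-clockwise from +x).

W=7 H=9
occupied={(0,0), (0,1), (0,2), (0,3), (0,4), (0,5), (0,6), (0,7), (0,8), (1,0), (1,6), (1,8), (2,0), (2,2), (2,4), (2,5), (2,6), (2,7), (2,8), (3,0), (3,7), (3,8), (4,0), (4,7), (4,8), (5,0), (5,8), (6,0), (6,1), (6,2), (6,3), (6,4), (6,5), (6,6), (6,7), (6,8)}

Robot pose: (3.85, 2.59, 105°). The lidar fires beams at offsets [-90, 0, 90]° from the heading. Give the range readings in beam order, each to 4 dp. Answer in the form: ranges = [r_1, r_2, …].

beam 1: φ=-90°, α=15°
  cosα=0.9659 sinα=0.2588 | (3,2) | tMaxX 0.1553 tMaxY 1.5841 | tΔX 1.0353 tΔY 3.8637
    t=0.1553 [x] (4,2)
    t=1.1906 [x] (5,2)
    t=1.5841 [y] (5,3)
    t=2.2258 [x] (6,3) — stop
  → r_1 = 2.2258
beam 2: φ=0°, α=105°
  cosα=-0.2588 sinα=0.9659 | (3,2) | tMaxX 3.2841 tMaxY 0.4245 | tΔX 3.8637 tΔY 1.0353
    t=0.4245 [y] (3,3)
    t=1.4597 [y] (3,4)
    t=2.4950 [y] (3,5)
    t=3.2841 [x] (2,5) — stop
  → r_2 = 3.2841
beam 3: φ=90°, α=195°
  cosα=-0.9659 sinα=-0.2588 | (3,2) | tMaxX 0.8800 tMaxY 2.2796 | tΔX 1.0353 tΔY 3.8637
    t=0.8800 [x] (2,2) — stop
  → r_3 = 0.8800

ranges = [2.2258, 3.2841, 0.8800]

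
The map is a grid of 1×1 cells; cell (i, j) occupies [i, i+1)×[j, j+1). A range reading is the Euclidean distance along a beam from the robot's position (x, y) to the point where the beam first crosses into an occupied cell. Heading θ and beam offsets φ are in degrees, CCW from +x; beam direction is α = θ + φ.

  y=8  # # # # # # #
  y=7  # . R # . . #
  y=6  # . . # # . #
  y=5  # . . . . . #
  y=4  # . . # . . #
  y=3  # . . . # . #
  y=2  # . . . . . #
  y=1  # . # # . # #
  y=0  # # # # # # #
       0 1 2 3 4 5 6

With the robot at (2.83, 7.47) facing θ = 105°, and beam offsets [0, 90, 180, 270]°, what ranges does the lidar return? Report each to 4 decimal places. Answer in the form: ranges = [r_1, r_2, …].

beam 1: φ=0°, α=105°
  dir = (cos 105°, sin 105°) = (-0.2588, 0.9659); from cell (2,7)
  next x-line at t=3.2069, next y-line at t=0.5487; Δt_x=3.8637, Δt_y=1.0353
    y: enter (2,8) at t=0.5487 ← occupied
  → r_1 = 0.5487
beam 2: φ=90°, α=195°
  dir = (cos 195°, sin 195°) = (-0.9659, -0.2588); from cell (2,7)
  next x-line at t=0.8593, next y-line at t=1.8159; Δt_x=1.0353, Δt_y=3.8637
    x: enter (1,7) at t=0.8593
    y: enter (1,6) at t=1.8159
    x: enter (0,6) at t=1.8946 ← occupied
  → r_2 = 1.8946
beam 3: φ=180°, α=285°
  dir = (cos 285°, sin 285°) = (0.2588, -0.9659); from cell (2,7)
  next x-line at t=0.6568, next y-line at t=0.4866; Δt_x=3.8637, Δt_y=1.0353
    y: enter (2,6) at t=0.4866
    x: enter (3,6) at t=0.6568 ← occupied
  → r_3 = 0.6568
beam 4: φ=270°, α=15°
  dir = (cos 15°, sin 15°) = (0.9659, 0.2588); from cell (2,7)
  next x-line at t=0.1760, next y-line at t=2.0478; Δt_x=1.0353, Δt_y=3.8637
    x: enter (3,7) at t=0.1760 ← occupied
  → r_4 = 0.1760

ranges = [0.5487, 1.8946, 0.6568, 0.1760]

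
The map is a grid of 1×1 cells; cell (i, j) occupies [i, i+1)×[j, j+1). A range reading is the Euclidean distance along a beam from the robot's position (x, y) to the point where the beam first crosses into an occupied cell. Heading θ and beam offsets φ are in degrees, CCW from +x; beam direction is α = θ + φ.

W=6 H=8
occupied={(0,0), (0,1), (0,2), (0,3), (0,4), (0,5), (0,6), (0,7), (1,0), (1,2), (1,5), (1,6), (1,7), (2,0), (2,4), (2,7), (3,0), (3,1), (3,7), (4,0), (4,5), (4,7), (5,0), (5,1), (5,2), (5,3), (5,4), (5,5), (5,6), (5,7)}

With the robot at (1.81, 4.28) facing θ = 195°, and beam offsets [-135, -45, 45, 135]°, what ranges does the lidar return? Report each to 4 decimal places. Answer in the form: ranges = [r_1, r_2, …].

ranges = [0.3800, 0.9353, 1.4780, 0.2194]

beam 1: φ=-135°, α=60°
  cosα=0.5000 sinα=0.8660 | (1,4) | tMaxX 0.3800 tMaxY 0.8314 | tΔX 2.0000 tΔY 1.1547
    t=0.3800 [x] (2,4) — stop
  → r_1 = 0.3800
beam 2: φ=-45°, α=150°
  cosα=-0.8660 sinα=0.5000 | (1,4) | tMaxX 0.9353 tMaxY 1.4400 | tΔX 1.1547 tΔY 2.0000
    t=0.9353 [x] (0,4) — stop
  → r_2 = 0.9353
beam 3: φ=45°, α=240°
  cosα=-0.5000 sinα=-0.8660 | (1,4) | tMaxX 1.6200 tMaxY 0.3233 | tΔX 2.0000 tΔY 1.1547
    t=0.3233 [y] (1,3)
    t=1.4780 [y] (1,2) — stop
  → r_3 = 1.4780
beam 4: φ=135°, α=330°
  cosα=0.8660 sinα=-0.5000 | (1,4) | tMaxX 0.2194 tMaxY 0.5600 | tΔX 1.1547 tΔY 2.0000
    t=0.2194 [x] (2,4) — stop
  → r_4 = 0.2194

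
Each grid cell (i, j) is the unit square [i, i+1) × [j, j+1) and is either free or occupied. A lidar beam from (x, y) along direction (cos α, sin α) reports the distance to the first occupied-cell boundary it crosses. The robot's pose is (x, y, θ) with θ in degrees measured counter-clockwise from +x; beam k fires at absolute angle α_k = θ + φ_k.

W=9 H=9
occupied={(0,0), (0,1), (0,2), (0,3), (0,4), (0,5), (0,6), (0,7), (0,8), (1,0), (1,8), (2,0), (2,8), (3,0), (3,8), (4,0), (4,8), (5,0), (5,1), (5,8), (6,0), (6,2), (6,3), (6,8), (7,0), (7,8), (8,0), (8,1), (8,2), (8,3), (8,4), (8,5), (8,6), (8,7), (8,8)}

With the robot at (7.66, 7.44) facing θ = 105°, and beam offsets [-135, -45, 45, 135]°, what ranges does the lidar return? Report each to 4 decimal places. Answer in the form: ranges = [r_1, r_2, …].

beam 1: φ=-135°, α=330°
  direction (0.8660, -0.5000); cell (7,7); t to first gridline: x 0.3926, y 0.8800 (then +1.1547 / +2.0000)
    (8,7) via x @ 0.3926  # hit
  → r_1 = 0.3926
beam 2: φ=-45°, α=60°
  direction (0.5000, 0.8660); cell (7,7); t to first gridline: x 0.6800, y 0.6466 (then +2.0000 / +1.1547)
    (7,8) via y @ 0.6466  # hit
  → r_2 = 0.6466
beam 3: φ=45°, α=150°
  direction (-0.8660, 0.5000); cell (7,7); t to first gridline: x 0.7621, y 1.1200 (then +1.1547 / +2.0000)
    (6,7) via x @ 0.7621
    (6,8) via y @ 1.1200  # hit
  → r_3 = 1.1200
beam 4: φ=135°, α=240°
  direction (-0.5000, -0.8660); cell (7,7); t to first gridline: x 1.3200, y 0.5081 (then +2.0000 / +1.1547)
    (7,6) via y @ 0.5081
    (6,6) via x @ 1.3200
    (6,5) via y @ 1.6628
    (6,4) via y @ 2.8175
    (5,4) via x @ 3.3200
    (5,3) via y @ 3.9722
    (5,2) via y @ 5.1269
    (4,2) via x @ 5.3200
    (4,1) via y @ 6.2816
    (3,1) via x @ 7.3200
    (3,0) via y @ 7.4363  # hit
  → r_4 = 7.4363

ranges = [0.3926, 0.6466, 1.1200, 7.4363]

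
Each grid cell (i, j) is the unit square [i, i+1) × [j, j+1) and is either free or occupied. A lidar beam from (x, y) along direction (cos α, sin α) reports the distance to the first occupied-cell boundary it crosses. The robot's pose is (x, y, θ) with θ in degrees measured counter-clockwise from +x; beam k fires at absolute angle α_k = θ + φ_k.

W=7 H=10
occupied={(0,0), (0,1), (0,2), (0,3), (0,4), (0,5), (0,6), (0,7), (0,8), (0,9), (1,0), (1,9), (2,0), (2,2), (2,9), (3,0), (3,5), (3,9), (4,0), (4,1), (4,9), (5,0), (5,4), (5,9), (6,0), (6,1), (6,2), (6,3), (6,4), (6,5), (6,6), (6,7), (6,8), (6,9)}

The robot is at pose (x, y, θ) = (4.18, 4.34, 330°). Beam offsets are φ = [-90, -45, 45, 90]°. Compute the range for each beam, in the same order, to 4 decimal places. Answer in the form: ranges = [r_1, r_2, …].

ranges = [2.3600, 2.4225, 0.8489, 3.6400]

beam 1: φ=-90°, α=240°
  direction (-0.5000, -0.8660); cell (4,4); t to first gridline: x 0.3600, y 0.3926 (then +2.0000 / +1.1547)
    (3,4) via x @ 0.3600
    (3,3) via y @ 0.3926
    (3,2) via y @ 1.5473
    (2,2) via x @ 2.3600  # hit
  → r_1 = 2.3600
beam 2: φ=-45°, α=285°
  direction (0.2588, -0.9659); cell (4,4); t to first gridline: x 3.1682, y 0.3520 (then +3.8637 / +1.0353)
    (4,3) via y @ 0.3520
    (4,2) via y @ 1.3873
    (4,1) via y @ 2.4225  # hit
  → r_2 = 2.4225
beam 3: φ=45°, α=15°
  direction (0.9659, 0.2588); cell (4,4); t to first gridline: x 0.8489, y 2.5500 (then +1.0353 / +3.8637)
    (5,4) via x @ 0.8489  # hit
  → r_3 = 0.8489
beam 4: φ=90°, α=60°
  direction (0.5000, 0.8660); cell (4,4); t to first gridline: x 1.6400, y 0.7621 (then +2.0000 / +1.1547)
    (4,5) via y @ 0.7621
    (5,5) via x @ 1.6400
    (5,6) via y @ 1.9168
    (5,7) via y @ 3.0715
    (6,7) via x @ 3.6400  # hit
  → r_4 = 3.6400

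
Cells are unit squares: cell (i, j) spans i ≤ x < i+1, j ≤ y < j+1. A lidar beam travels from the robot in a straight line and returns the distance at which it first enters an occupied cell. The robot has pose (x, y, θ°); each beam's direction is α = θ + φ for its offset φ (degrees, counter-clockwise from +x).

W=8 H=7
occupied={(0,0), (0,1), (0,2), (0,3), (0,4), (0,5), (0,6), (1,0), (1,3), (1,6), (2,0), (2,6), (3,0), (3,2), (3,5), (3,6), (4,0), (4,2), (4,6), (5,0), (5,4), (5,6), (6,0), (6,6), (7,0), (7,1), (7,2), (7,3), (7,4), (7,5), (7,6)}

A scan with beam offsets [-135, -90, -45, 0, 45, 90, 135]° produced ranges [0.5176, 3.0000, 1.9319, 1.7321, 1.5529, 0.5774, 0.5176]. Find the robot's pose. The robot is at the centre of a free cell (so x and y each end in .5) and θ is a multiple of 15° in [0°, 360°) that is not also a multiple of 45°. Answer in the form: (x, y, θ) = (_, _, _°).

Enumerate (i+0.5, j+0.5, θ) over the 25 free cells and 16 admissible headings. For each, cast all 7 beams and compare to the given ranges.
  (5.5, 2.5, 15°): beam 1 = 1.7321 ≠ 0.5176 ✗
  (4.5, 1.5, 300°): beam 1 = 3.6235 ≠ 0.5176 ✗
  (5.5, 1.5, 60°): beam 2 = 1.0000 ≠ 3.0000 ✗
  …
  (1.5, 4.5, 60°): r_1=0.5176, r_2=3.0000, r_3=1.9319, r_4=1.7321, r_5=1.5529, r_6=0.5774, r_7=0.5176 — all match ✓
Unique over the lattice → pose = (1.5, 4.5, 60°).

(x, y, θ) = (1.5, 4.5, 60°)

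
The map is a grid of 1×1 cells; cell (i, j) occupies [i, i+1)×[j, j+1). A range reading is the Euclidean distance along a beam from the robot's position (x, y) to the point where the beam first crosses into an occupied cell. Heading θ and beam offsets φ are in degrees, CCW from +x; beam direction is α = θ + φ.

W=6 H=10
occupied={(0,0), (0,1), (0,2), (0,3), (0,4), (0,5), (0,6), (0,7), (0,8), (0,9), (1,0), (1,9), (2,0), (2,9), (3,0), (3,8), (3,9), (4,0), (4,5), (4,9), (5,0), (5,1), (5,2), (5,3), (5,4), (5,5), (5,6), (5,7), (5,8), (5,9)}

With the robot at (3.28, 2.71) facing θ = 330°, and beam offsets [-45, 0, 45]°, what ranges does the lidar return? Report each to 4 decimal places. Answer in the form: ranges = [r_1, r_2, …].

ranges = [1.7703, 1.9861, 1.7807]

beam 1: φ=-45°, α=285°
  direction (0.2588, -0.9659); cell (3,2); t to first gridline: x 2.7819, y 0.7350 (then +3.8637 / +1.0353)
    (3,1) via y @ 0.7350
    (3,0) via y @ 1.7703  # hit
  → r_1 = 1.7703
beam 2: φ=0°, α=330°
  direction (0.8660, -0.5000); cell (3,2); t to first gridline: x 0.8314, y 1.4200 (then +1.1547 / +2.0000)
    (4,2) via x @ 0.8314
    (4,1) via y @ 1.4200
    (5,1) via x @ 1.9861  # hit
  → r_2 = 1.9861
beam 3: φ=45°, α=15°
  direction (0.9659, 0.2588); cell (3,2); t to first gridline: x 0.7454, y 1.1205 (then +1.0353 / +3.8637)
    (4,2) via x @ 0.7454
    (4,3) via y @ 1.1205
    (5,3) via x @ 1.7807  # hit
  → r_3 = 1.7807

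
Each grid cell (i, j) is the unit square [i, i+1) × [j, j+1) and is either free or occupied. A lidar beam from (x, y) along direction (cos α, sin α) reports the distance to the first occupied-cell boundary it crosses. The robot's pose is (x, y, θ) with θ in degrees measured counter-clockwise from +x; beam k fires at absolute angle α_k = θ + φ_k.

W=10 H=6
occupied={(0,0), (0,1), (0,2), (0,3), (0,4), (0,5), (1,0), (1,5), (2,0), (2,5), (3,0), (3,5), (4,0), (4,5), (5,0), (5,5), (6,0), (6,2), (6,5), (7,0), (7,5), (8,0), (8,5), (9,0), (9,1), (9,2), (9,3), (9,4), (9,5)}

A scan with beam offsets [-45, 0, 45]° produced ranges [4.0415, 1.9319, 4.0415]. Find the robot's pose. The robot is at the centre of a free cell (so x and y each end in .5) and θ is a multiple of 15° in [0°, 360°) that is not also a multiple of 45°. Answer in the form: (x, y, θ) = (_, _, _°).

Enumerate (i+0.5, j+0.5, θ) over the 31 free cells and 16 admissible headings. For each, cast all 3 beams and compare to the given ranges.
  (6.5, 3.5, 60°): beam 1 = 2.5882 ≠ 4.0415 ✗
  (2.5, 1.5, 165°): beam 1 = 3.0000 ≠ 4.0415 ✗
  (2.5, 1.5, 120°): beam 1 = 3.6235 ≠ 4.0415 ✗
  …
  (5.5, 4.5, 285°): r_1=4.0415, r_2=1.9319, r_3=4.0415 — all match ✓
No second candidate reproduces the full scan.

(x, y, θ) = (5.5, 4.5, 285°)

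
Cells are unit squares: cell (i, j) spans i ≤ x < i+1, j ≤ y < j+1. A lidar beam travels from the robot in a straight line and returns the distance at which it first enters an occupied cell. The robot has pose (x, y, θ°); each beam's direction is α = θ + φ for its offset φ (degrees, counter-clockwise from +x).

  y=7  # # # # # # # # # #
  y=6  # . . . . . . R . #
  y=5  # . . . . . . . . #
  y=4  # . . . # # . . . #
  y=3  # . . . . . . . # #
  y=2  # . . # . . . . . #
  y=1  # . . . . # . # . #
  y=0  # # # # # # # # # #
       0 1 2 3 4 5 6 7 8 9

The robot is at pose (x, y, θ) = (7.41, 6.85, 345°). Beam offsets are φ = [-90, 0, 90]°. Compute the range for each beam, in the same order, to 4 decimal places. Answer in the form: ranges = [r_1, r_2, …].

ranges = [5.4478, 1.6461, 0.1553]

beam 1: φ=-90°, α=255°
  cosα=-0.2588 sinα=-0.9659 | (7,6) | tMaxX 1.5841 tMaxY 0.8800 | tΔX 3.8637 tΔY 1.0353
    t=0.8800 [y] (7,5)
    t=1.5841 [x] (6,5)
    t=1.9153 [y] (6,4)
    t=2.9505 [y] (6,3)
    t=3.9858 [y] (6,2)
    t=5.0211 [y] (6,1)
    t=5.4478 [x] (5,1) — stop
  → r_1 = 5.4478
beam 2: φ=0°, α=345°
  cosα=0.9659 sinα=-0.2588 | (7,6) | tMaxX 0.6108 tMaxY 3.2841 | tΔX 1.0353 tΔY 3.8637
    t=0.6108 [x] (8,6)
    t=1.6461 [x] (9,6) — stop
  → r_2 = 1.6461
beam 3: φ=90°, α=75°
  cosα=0.2588 sinα=0.9659 | (7,6) | tMaxX 2.2796 tMaxY 0.1553 | tΔX 3.8637 tΔY 1.0353
    t=0.1553 [y] (7,7) — stop
  → r_3 = 0.1553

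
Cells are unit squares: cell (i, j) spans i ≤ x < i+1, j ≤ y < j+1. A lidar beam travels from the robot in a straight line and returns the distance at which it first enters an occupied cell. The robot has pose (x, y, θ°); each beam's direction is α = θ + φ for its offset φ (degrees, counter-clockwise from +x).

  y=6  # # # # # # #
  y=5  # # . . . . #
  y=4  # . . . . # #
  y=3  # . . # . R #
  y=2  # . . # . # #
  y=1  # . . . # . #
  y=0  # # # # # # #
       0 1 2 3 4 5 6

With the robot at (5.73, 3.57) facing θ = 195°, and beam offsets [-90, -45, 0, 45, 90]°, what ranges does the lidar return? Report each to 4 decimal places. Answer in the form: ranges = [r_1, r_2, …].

beam 1: φ=-90°, α=105°
  cosα=-0.2588 sinα=0.9659 | (5,3) | tMaxX 2.8205 tMaxY 0.4452 | tΔX 3.8637 tΔY 1.0353
    t=0.4452 [y] (5,4) — stop
  → r_1 = 0.4452
beam 2: φ=-45°, α=150°
  cosα=-0.8660 sinα=0.5000 | (5,3) | tMaxX 0.8429 tMaxY 0.8600 | tΔX 1.1547 tΔY 2.0000
    t=0.8429 [x] (4,3)
    t=0.8600 [y] (4,4)
    t=1.9976 [x] (3,4)
    t=2.8600 [y] (3,5)
    t=3.1523 [x] (2,5)
    t=4.3070 [x] (1,5) — stop
  → r_2 = 4.3070
beam 3: φ=0°, α=195°
  cosα=-0.9659 sinα=-0.2588 | (5,3) | tMaxX 0.7558 tMaxY 2.2023 | tΔX 1.0353 tΔY 3.8637
    t=0.7558 [x] (4,3)
    t=1.7910 [x] (3,3) — stop
  → r_3 = 1.7910
beam 4: φ=45°, α=240°
  cosα=-0.5000 sinα=-0.8660 | (5,3) | tMaxX 1.4600 tMaxY 0.6582 | tΔX 2.0000 tΔY 1.1547
    t=0.6582 [y] (5,2) — stop
  → r_4 = 0.6582
beam 5: φ=90°, α=285°
  cosα=0.2588 sinα=-0.9659 | (5,3) | tMaxX 1.0432 tMaxY 0.5901 | tΔX 3.8637 tΔY 1.0353
    t=0.5901 [y] (5,2) — stop
  → r_5 = 0.5901

ranges = [0.4452, 4.3070, 1.7910, 0.6582, 0.5901]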